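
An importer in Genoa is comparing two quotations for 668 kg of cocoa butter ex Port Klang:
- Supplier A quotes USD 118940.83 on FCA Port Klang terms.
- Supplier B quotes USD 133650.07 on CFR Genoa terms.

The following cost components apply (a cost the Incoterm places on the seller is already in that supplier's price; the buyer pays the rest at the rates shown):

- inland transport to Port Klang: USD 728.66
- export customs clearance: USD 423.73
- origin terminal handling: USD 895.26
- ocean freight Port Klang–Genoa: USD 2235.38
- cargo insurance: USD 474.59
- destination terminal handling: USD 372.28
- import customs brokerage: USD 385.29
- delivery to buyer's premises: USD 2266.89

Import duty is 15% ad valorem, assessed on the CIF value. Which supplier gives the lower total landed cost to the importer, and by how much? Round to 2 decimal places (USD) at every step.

Supplier A is cheaper by USD 13315.39

Supplier A (FCA):
CIF value = FCA price + origin terminal + freight + insurance = 118940.83 + 895.26 + 2235.38 + 474.59 = 122546.06
Import duty = 122546.06 × 15% = 18381.91
Buyer bears (A): 895.26 + 2235.38 + 474.59 + 372.28 + 385.29 + 2266.89 = 6629.69
Landed cost (A) = invoice 118940.83 + 6629.69 + duty 18381.91 = 143952.43
Supplier B (CFR):
CIF value = CFR price + insurance = 133650.07 + 474.59 = 134124.66
Import duty = 134124.66 × 15% = 20118.70
Buyer bears (B): 474.59 + 372.28 + 385.29 + 2266.89 = 3499.05
Landed cost (B) = invoice 133650.07 + 3499.05 + duty 20118.70 = 157267.82
Difference = |143952.43 − 157267.82| = 13315.39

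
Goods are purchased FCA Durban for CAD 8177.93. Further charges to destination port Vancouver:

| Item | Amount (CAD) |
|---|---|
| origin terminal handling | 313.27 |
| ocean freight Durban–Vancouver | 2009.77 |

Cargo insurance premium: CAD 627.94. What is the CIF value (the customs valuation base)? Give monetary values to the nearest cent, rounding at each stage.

CIF = FCA price + pre-shipment costs + freight + insurance
CIF = 8177.93 + 313.27 + 2009.77 + 627.94 = 11128.91

CIF value: CAD 11128.91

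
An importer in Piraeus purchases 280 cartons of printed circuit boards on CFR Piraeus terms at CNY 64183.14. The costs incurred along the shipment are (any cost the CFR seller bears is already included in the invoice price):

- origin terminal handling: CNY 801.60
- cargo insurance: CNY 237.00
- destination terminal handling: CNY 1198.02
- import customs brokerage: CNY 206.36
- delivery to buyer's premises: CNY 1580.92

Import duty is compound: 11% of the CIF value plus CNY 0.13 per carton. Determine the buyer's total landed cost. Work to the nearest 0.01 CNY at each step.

CFR: the seller pays costs through ocean freight to the destination port, but not insurance.
Already in the invoice (seller's account under CFR): origin terminal — exclude.
CIF value = CFR price + insurance = 64183.14 + 237.00 = 64420.14
Ad valorem component: 64420.14 × 11% = 7086.22
Specific component: 280 × 0.13 = 36.40
Import duty = 7086.22 + 36.40 = 7122.62
Buyer bears: insurance 237.00 + destination terminal 1198.02 + brokerage 206.36 + delivery 1580.92 + duty 7122.62 = 10344.92
Landed cost = invoice 64183.14 + 10344.92 = 74528.06

Total landed cost: CNY 74528.06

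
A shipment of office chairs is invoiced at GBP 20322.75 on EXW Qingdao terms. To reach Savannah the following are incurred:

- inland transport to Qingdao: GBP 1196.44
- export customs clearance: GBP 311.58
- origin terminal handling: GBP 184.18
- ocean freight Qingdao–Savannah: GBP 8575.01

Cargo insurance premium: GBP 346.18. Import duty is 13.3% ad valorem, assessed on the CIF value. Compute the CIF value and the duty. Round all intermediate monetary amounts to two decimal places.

CIF value: GBP 30936.14; import duty: GBP 4114.51

CIF = EXW price + pre-shipment costs + freight + insurance
CIF = 20322.75 + 1196.44 + 311.58 + 184.18 + 8575.01 + 346.18 = 30936.14
Import duty = 30936.14 × 13.3% = 4114.51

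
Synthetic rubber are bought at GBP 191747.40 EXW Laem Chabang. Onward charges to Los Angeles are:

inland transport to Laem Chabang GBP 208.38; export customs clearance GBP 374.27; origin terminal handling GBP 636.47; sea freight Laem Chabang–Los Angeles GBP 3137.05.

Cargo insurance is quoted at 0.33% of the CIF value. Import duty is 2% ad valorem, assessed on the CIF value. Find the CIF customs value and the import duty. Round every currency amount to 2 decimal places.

Let C be the CIF value. C = EXW price + pre-shipment costs + freight + 0.33% × C
C − 0.33% × C = 191747.40 + 208.38 + 374.27 + 636.47 + 3137.05
0.9967 × C = 196103.57
C = 196103.57 / 0.9967 = 196752.85
Insurance premium = 0.33% × 196752.85 = 649.28
Import duty = 196752.85 × 2% = 3935.06

CIF value: GBP 196752.85; import duty: GBP 3935.06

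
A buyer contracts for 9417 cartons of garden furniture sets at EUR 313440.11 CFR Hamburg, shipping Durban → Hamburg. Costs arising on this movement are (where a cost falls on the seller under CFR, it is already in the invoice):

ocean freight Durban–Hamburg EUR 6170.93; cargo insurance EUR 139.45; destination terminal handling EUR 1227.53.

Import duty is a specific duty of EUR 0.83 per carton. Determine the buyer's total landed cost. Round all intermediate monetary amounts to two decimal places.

Total landed cost: EUR 322623.20

CFR: the seller pays costs through ocean freight to the destination port, but not insurance.
Already in the invoice (seller's account under CFR): freight — exclude.
CIF value = CFR price + insurance = 313440.11 + 139.45 = 313579.56
Import duty = 9417 × 0.83 = 7816.11
Buyer bears: insurance 139.45 + destination terminal 1227.53 + duty 7816.11 = 9183.09
Landed cost = invoice 313440.11 + 9183.09 = 322623.20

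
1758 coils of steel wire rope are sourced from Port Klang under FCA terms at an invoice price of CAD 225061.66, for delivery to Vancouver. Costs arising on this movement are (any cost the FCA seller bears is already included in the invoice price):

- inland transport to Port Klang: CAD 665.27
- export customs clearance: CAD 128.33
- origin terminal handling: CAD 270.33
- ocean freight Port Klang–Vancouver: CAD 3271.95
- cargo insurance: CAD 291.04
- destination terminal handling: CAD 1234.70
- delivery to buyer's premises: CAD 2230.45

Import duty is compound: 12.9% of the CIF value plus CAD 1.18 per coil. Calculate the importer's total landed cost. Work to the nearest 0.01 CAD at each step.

FCA: the seller delivers export-cleared goods to the carrier; the buyer bears costs from that point.
Already in the invoice (seller's account under FCA): inland to port, export clearance — exclude.
CIF value = FCA price + origin terminal + freight + insurance = 225061.66 + 270.33 + 3271.95 + 291.04 = 228894.98
Ad valorem component: 228894.98 × 12.9% = 29527.45
Specific component: 1758 × 1.18 = 2074.44
Import duty = 29527.45 + 2074.44 = 31601.89
Buyer bears: origin terminal 270.33 + freight 3271.95 + insurance 291.04 + destination terminal 1234.70 + delivery 2230.45 + duty 31601.89 = 38900.36
Landed cost = invoice 225061.66 + 38900.36 = 263962.02

Total landed cost: CAD 263962.02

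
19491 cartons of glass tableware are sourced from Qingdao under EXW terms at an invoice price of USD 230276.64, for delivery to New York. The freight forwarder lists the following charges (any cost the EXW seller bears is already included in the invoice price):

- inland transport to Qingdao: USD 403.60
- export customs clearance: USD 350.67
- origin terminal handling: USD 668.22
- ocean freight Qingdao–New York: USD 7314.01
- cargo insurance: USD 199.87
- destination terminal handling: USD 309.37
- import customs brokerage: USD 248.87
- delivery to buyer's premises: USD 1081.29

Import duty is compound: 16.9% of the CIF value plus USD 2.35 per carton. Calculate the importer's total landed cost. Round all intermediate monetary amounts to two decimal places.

EXW: the seller makes goods available at their premises; the buyer bears all onward costs.
CIF value = EXW price + inland to port + export clearance + origin terminal + freight + insurance = 230276.64 + 403.60 + 350.67 + 668.22 + 7314.01 + 199.87 = 239213.01
Ad valorem component: 239213.01 × 16.9% = 40427.00
Specific component: 19491 × 2.35 = 45803.85
Import duty = 40427.00 + 45803.85 = 86230.85
Buyer bears: inland to port 403.60 + export clearance 350.67 + origin terminal 668.22 + freight 7314.01 + insurance 199.87 + destination terminal 309.37 + brokerage 248.87 + delivery 1081.29 + duty 86230.85 = 96806.75
Landed cost = invoice 230276.64 + 96806.75 = 327083.39

Total landed cost: USD 327083.39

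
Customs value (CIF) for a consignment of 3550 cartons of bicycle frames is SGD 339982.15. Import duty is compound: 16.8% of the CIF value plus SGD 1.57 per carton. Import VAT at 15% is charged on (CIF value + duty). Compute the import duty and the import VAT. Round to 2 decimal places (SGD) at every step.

Ad valorem component: 339982.15 × 16.8% = 57117.00
Specific component: 3550 × 1.57 = 5573.50
Import duty = 57117.00 + 5573.50 = 62690.50
VAT base = CIF + duty = 339982.15 + 62690.50 = 402672.65
Import VAT = 402672.65 × 15% = 60400.90

Import duty: SGD 62690.50; import VAT: SGD 60400.90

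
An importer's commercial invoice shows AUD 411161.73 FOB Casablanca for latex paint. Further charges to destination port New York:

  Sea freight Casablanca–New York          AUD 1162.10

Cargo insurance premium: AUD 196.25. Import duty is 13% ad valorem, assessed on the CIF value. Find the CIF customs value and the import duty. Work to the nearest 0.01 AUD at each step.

CIF value: AUD 412520.08; import duty: AUD 53627.61

CIF = FOB price + freight + insurance
CIF = 411161.73 + 1162.10 + 196.25 = 412520.08
Import duty = 412520.08 × 13% = 53627.61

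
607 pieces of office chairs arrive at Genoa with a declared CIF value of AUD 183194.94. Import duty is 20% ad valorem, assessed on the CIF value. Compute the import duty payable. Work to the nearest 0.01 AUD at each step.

Import duty: AUD 36638.99

Import duty = 183194.94 × 20% = 36638.99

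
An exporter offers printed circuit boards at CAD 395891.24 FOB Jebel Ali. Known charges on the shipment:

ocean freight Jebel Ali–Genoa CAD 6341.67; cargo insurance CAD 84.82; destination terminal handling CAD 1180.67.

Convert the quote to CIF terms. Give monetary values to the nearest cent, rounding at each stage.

CIF price: CAD 402317.73

Not relevant to the conversion: destination terminal — on the buyer under both terms; not part of either seller's price.
From FOB to CIF, the seller additionally bears: freight, insurance.
CIF price = 395891.24 + 6341.67 + 84.82 = 402317.73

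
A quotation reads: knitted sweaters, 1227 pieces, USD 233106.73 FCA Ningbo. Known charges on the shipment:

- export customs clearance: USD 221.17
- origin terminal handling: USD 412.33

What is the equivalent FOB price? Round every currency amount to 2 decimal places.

FOB price: USD 233519.06

Not relevant to the conversion: export clearance — on the seller under both FCA and FOB; already in the FCA price and stays in the FOB price.
From FCA to FOB, the seller additionally bears: origin terminal.
FOB price = 233106.73 + 412.33 = 233519.06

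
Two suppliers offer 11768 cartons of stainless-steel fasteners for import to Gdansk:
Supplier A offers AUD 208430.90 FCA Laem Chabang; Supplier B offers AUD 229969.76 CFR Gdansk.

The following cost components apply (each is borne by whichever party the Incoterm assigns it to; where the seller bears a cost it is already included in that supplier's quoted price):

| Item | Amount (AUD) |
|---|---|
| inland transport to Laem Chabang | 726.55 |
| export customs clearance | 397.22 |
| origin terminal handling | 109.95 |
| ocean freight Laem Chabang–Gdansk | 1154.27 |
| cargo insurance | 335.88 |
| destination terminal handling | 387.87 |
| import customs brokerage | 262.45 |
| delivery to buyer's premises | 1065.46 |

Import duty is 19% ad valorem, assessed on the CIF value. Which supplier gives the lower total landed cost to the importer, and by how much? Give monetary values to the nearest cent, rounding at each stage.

Supplier A is cheaper by AUD 24126.82

Supplier A (FCA):
CIF value = FCA price + origin terminal + freight + insurance = 208430.90 + 109.95 + 1154.27 + 335.88 = 210031.00
Import duty = 210031.00 × 19% = 39905.89
Buyer bears (A): 109.95 + 1154.27 + 335.88 + 387.87 + 262.45 + 1065.46 = 3315.88
Landed cost (A) = invoice 208430.90 + 3315.88 + duty 39905.89 = 251652.67
Supplier B (CFR):
CIF value = CFR price + insurance = 229969.76 + 335.88 = 230305.64
Import duty = 230305.64 × 19% = 43758.07
Buyer bears (B): 335.88 + 387.87 + 262.45 + 1065.46 = 2051.66
Landed cost (B) = invoice 229969.76 + 2051.66 + duty 43758.07 = 275779.49
Difference = |251652.67 − 275779.49| = 24126.82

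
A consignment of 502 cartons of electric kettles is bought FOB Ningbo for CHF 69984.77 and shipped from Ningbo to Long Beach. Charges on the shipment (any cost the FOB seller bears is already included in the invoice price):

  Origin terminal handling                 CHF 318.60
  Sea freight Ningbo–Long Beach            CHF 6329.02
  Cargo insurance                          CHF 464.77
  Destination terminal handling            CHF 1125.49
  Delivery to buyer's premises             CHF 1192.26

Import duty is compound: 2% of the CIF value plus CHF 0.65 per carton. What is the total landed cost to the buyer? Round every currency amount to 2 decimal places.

Total landed cost: CHF 80958.18

FOB: the seller bears costs until goods are on board at the origin port; the buyer bears freight, insurance and all costs thereafter.
Already in the invoice (seller's account under FOB): origin terminal — exclude.
CIF value = FOB price + freight + insurance = 69984.77 + 6329.02 + 464.77 = 76778.56
Ad valorem component: 76778.56 × 2% = 1535.57
Specific component: 502 × 0.65 = 326.30
Import duty = 1535.57 + 326.30 = 1861.87
Buyer bears: freight 6329.02 + insurance 464.77 + destination terminal 1125.49 + delivery 1192.26 + duty 1861.87 = 10973.41
Landed cost = invoice 69984.77 + 10973.41 = 80958.18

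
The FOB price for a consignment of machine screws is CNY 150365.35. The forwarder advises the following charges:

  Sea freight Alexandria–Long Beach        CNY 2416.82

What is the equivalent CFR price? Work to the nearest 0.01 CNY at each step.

From FOB to CFR, the seller additionally bears: freight.
CFR price = 150365.35 + 2416.82 = 152782.17

CFR price: CNY 152782.17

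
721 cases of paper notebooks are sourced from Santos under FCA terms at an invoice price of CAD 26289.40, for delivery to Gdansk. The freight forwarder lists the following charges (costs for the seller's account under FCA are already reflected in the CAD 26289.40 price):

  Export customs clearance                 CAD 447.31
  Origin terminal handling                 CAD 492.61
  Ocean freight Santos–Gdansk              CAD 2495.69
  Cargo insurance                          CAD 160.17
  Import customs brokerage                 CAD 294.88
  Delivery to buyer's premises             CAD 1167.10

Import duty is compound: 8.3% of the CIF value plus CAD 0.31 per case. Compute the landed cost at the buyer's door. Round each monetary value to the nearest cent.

Total landed cost: CAD 33566.70

FCA: the seller delivers export-cleared goods to the carrier; the buyer bears costs from that point.
Already in the invoice (seller's account under FCA): export clearance — exclude.
CIF value = FCA price + origin terminal + freight + insurance = 26289.40 + 492.61 + 2495.69 + 160.17 = 29437.87
Ad valorem component: 29437.87 × 8.3% = 2443.34
Specific component: 721 × 0.31 = 223.51
Import duty = 2443.34 + 223.51 = 2666.85
Buyer bears: origin terminal 492.61 + freight 2495.69 + insurance 160.17 + brokerage 294.88 + delivery 1167.10 + duty 2666.85 = 7277.30
Landed cost = invoice 26289.40 + 7277.30 = 33566.70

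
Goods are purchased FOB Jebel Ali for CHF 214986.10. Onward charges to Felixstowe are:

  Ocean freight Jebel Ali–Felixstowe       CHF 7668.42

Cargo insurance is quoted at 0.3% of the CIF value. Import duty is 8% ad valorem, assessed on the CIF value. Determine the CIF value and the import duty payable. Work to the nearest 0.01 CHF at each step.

Let C be the CIF value. C = FOB price + freight + 0.3% × C
C − 0.3% × C = 214986.10 + 7668.42
0.997 × C = 222654.52
C = 222654.52 / 0.997 = 223324.49
Insurance premium = 0.3% × 223324.49 = 669.97
Import duty = 223324.49 × 8% = 17865.96

CIF value: CHF 223324.49; import duty: CHF 17865.96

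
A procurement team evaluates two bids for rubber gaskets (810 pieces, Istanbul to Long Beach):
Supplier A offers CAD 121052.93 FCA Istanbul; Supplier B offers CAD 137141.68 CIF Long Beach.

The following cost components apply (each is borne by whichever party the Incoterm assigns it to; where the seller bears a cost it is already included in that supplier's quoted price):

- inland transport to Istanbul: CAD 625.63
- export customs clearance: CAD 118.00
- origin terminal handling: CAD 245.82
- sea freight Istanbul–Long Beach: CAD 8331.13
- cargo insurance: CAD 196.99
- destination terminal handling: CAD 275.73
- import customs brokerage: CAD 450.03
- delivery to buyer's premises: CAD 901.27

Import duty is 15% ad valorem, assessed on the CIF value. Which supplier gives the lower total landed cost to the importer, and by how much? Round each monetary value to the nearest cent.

Supplier A is cheaper by CAD 8412.03

Supplier A (FCA):
CIF value = FCA price + origin terminal + freight + insurance = 121052.93 + 245.82 + 8331.13 + 196.99 = 129826.87
Import duty = 129826.87 × 15% = 19474.03
Buyer bears (A): 245.82 + 8331.13 + 196.99 + 275.73 + 450.03 + 901.27 = 10400.97
Landed cost (A) = invoice 121052.93 + 10400.97 + duty 19474.03 = 150927.93
Supplier B (CIF):
The CIF price already equals the CIF value: 137141.68
Import duty = 137141.68 × 15% = 20571.25
Buyer bears (B): 275.73 + 450.03 + 901.27 = 1627.03
Landed cost (B) = invoice 137141.68 + 1627.03 + duty 20571.25 = 159339.96
Difference = |150927.93 − 159339.96| = 8412.03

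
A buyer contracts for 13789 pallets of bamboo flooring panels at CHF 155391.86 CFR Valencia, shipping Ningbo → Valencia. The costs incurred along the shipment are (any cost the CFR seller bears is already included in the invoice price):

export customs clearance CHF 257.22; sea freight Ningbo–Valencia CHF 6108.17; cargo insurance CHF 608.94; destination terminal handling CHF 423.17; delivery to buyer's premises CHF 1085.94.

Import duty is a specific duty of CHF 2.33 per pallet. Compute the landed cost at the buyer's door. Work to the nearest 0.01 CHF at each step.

Total landed cost: CHF 189638.28

CFR: the seller pays costs through ocean freight to the destination port, but not insurance.
Already in the invoice (seller's account under CFR): export clearance, freight — exclude.
CIF value = CFR price + insurance = 155391.86 + 608.94 = 156000.80
Import duty = 13789 × 2.33 = 32128.37
Buyer bears: insurance 608.94 + destination terminal 423.17 + delivery 1085.94 + duty 32128.37 = 34246.42
Landed cost = invoice 155391.86 + 34246.42 = 189638.28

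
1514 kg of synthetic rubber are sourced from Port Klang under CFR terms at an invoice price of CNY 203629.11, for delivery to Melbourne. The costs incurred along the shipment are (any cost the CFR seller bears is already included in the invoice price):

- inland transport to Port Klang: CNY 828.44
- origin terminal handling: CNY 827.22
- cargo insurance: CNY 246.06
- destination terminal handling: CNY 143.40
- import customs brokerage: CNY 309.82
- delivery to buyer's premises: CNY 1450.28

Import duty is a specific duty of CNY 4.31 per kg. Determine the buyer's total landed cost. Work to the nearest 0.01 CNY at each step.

Total landed cost: CNY 212304.01

CFR: the seller pays costs through ocean freight to the destination port, but not insurance.
Already in the invoice (seller's account under CFR): inland to port, origin terminal — exclude.
CIF value = CFR price + insurance = 203629.11 + 246.06 = 203875.17
Import duty = 1514 × 4.31 = 6525.34
Buyer bears: insurance 246.06 + destination terminal 143.40 + brokerage 309.82 + delivery 1450.28 + duty 6525.34 = 8674.90
Landed cost = invoice 203629.11 + 8674.90 = 212304.01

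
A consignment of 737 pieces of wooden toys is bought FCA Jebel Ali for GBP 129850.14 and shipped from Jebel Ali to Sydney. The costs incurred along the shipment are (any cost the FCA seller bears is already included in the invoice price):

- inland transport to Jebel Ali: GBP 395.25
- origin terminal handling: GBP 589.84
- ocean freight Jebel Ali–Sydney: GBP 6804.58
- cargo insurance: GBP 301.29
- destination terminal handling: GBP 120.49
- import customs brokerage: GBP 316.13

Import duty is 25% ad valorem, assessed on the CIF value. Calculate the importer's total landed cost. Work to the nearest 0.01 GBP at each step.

Total landed cost: GBP 172368.93

FCA: the seller delivers export-cleared goods to the carrier; the buyer bears costs from that point.
Already in the invoice (seller's account under FCA): inland to port — exclude.
CIF value = FCA price + origin terminal + freight + insurance = 129850.14 + 589.84 + 6804.58 + 301.29 = 137545.85
Import duty = 137545.85 × 25% = 34386.46
Buyer bears: origin terminal 589.84 + freight 6804.58 + insurance 301.29 + destination terminal 120.49 + brokerage 316.13 + duty 34386.46 = 42518.79
Landed cost = invoice 129850.14 + 42518.79 = 172368.93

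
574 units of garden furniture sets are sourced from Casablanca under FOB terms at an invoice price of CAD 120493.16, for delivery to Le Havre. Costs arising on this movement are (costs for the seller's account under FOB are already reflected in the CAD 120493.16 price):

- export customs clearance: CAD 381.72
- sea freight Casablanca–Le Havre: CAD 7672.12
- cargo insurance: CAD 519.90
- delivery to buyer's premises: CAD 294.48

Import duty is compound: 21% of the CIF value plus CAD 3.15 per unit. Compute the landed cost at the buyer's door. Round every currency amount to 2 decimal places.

Total landed cost: CAD 157811.65

FOB: the seller bears costs until goods are on board at the origin port; the buyer bears freight, insurance and all costs thereafter.
Already in the invoice (seller's account under FOB): export clearance — exclude.
CIF value = FOB price + freight + insurance = 120493.16 + 7672.12 + 519.90 = 128685.18
Ad valorem component: 128685.18 × 21% = 27023.89
Specific component: 574 × 3.15 = 1808.10
Import duty = 27023.89 + 1808.10 = 28831.99
Buyer bears: freight 7672.12 + insurance 519.90 + delivery 294.48 + duty 28831.99 = 37318.49
Landed cost = invoice 120493.16 + 37318.49 = 157811.65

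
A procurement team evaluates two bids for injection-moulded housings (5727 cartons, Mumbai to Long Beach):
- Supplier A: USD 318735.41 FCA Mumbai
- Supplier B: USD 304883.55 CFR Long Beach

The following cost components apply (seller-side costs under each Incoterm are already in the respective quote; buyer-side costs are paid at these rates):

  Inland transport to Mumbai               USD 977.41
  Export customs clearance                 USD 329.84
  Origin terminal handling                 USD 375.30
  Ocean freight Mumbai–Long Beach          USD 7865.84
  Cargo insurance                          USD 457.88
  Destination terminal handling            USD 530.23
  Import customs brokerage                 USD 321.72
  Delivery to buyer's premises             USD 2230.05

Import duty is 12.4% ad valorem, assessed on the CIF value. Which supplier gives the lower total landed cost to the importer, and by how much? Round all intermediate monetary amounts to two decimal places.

Supplier B is cheaper by USD 24832.53

Supplier A (FCA):
CIF value = FCA price + origin terminal + freight + insurance = 318735.41 + 375.30 + 7865.84 + 457.88 = 327434.43
Import duty = 327434.43 × 12.4% = 40601.87
Buyer bears (A): 375.30 + 7865.84 + 457.88 + 530.23 + 321.72 + 2230.05 = 11781.02
Landed cost (A) = invoice 318735.41 + 11781.02 + duty 40601.87 = 371118.30
Supplier B (CFR):
CIF value = CFR price + insurance = 304883.55 + 457.88 = 305341.43
Import duty = 305341.43 × 12.4% = 37862.34
Buyer bears (B): 457.88 + 530.23 + 321.72 + 2230.05 = 3539.88
Landed cost (B) = invoice 304883.55 + 3539.88 + duty 37862.34 = 346285.77
Difference = |371118.30 − 346285.77| = 24832.53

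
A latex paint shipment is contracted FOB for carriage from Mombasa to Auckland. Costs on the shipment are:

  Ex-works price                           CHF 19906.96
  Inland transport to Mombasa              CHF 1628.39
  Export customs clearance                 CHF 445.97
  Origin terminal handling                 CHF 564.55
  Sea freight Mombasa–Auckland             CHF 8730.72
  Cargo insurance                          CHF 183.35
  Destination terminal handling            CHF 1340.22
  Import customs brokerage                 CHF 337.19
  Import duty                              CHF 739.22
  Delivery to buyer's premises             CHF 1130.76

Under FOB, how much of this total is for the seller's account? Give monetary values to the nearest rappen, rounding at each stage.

FOB: the seller bears costs until goods are on board at the origin port; the buyer bears freight, insurance and all costs thereafter.
Seller's account: goods 19906.96 + inland to port 1628.39 + export clearance 445.97 + origin terminal 564.55 = 22545.87
Buyer's account: freight 8730.72 + insurance 183.35 + destination terminal 1340.22 + brokerage 337.19 + duty 739.22 + delivery 1130.76 = 12461.46

Seller's account: CHF 22545.87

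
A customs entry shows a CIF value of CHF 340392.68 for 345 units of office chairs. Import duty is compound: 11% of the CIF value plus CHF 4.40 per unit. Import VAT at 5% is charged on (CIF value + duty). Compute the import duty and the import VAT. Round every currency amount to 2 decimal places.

Import duty: CHF 38961.19; import VAT: CHF 18967.69

Ad valorem component: 340392.68 × 11% = 37443.19
Specific component: 345 × 4.40 = 1518.00
Import duty = 37443.19 + 1518.00 = 38961.19
VAT base = CIF + duty = 340392.68 + 38961.19 = 379353.87
Import VAT = 379353.87 × 5% = 18967.69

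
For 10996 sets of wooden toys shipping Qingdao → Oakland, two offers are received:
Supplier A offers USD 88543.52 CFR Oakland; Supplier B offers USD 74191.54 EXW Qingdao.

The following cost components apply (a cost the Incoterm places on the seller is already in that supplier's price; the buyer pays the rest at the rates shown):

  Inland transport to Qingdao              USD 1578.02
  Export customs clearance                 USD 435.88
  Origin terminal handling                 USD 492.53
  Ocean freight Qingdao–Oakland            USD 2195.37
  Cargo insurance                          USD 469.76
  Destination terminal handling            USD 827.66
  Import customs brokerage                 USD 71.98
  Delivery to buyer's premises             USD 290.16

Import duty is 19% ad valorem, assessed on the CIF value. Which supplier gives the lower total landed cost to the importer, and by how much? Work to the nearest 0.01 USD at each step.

Supplier B is cheaper by USD 11483.71

Supplier A (CFR):
CIF value = CFR price + insurance = 88543.52 + 469.76 = 89013.28
Import duty = 89013.28 × 19% = 16912.52
Buyer bears (A): 469.76 + 827.66 + 71.98 + 290.16 = 1659.56
Landed cost (A) = invoice 88543.52 + 1659.56 + duty 16912.52 = 107115.60
Supplier B (EXW):
CIF value = EXW price + inland to port + export clearance + origin terminal + freight + insurance = 74191.54 + 1578.02 + 435.88 + 492.53 + 2195.37 + 469.76 = 79363.10
Import duty = 79363.10 × 19% = 15078.99
Buyer bears (B): 1578.02 + 435.88 + 492.53 + 2195.37 + 469.76 + 827.66 + 71.98 + 290.16 = 6361.36
Landed cost (B) = invoice 74191.54 + 6361.36 + duty 15078.99 = 95631.89
Difference = |107115.60 − 95631.89| = 11483.71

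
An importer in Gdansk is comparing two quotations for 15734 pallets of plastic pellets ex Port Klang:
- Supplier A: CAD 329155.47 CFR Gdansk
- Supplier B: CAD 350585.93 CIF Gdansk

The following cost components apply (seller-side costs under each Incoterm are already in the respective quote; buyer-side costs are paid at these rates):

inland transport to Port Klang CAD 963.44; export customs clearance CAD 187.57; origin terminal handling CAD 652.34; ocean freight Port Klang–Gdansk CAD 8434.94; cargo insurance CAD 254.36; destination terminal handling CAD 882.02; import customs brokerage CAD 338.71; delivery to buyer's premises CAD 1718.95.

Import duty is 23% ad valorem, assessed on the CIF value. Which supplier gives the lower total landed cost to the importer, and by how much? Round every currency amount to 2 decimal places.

Supplier A (CFR):
CIF value = CFR price + insurance = 329155.47 + 254.36 = 329409.83
Import duty = 329409.83 × 23% = 75764.26
Buyer bears (A): 254.36 + 882.02 + 338.71 + 1718.95 = 3194.04
Landed cost (A) = invoice 329155.47 + 3194.04 + duty 75764.26 = 408113.77
Supplier B (CIF):
The CIF price already equals the CIF value: 350585.93
Import duty = 350585.93 × 23% = 80634.76
Buyer bears (B): 882.02 + 338.71 + 1718.95 = 2939.68
Landed cost (B) = invoice 350585.93 + 2939.68 + duty 80634.76 = 434160.37
Difference = |408113.77 − 434160.37| = 26046.60

Supplier A is cheaper by CAD 26046.60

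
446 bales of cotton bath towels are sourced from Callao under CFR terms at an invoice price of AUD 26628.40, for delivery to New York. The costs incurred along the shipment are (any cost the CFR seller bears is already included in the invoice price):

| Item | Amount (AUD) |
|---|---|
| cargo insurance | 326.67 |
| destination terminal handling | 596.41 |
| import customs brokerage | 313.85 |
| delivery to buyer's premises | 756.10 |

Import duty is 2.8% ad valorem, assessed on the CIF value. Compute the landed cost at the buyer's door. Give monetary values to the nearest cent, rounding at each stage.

CFR: the seller pays costs through ocean freight to the destination port, but not insurance.
CIF value = CFR price + insurance = 26628.40 + 326.67 = 26955.07
Import duty = 26955.07 × 2.8% = 754.74
Buyer bears: insurance 326.67 + destination terminal 596.41 + brokerage 313.85 + delivery 756.10 + duty 754.74 = 2747.77
Landed cost = invoice 26628.40 + 2747.77 = 29376.17

Total landed cost: AUD 29376.17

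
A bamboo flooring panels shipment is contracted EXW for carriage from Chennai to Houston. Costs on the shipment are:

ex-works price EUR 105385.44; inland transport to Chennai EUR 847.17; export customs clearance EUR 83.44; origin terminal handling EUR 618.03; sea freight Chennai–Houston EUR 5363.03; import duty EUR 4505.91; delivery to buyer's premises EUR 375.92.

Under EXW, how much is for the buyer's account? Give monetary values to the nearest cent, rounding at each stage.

Buyer's account: EUR 11793.50

EXW: the seller makes goods available at their premises; the buyer bears all onward costs.
Seller's account: goods 105385.44 = 105385.44
Buyer's account: inland to port 847.17 + export clearance 83.44 + origin terminal 618.03 + freight 5363.03 + duty 4505.91 + delivery 375.92 = 11793.50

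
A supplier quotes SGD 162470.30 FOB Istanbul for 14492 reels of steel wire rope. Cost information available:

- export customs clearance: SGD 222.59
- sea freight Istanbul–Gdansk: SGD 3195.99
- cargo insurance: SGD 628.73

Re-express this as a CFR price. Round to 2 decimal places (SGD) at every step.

Not relevant to the conversion: export clearance — on the seller under both FOB and CFR; already in the FOB price and stays in the CFR price. insurance — on the buyer under both terms; not part of either seller's price.
From FOB to CFR, the seller additionally bears: freight.
CFR price = 162470.30 + 3195.99 = 165666.29

CFR price: SGD 165666.29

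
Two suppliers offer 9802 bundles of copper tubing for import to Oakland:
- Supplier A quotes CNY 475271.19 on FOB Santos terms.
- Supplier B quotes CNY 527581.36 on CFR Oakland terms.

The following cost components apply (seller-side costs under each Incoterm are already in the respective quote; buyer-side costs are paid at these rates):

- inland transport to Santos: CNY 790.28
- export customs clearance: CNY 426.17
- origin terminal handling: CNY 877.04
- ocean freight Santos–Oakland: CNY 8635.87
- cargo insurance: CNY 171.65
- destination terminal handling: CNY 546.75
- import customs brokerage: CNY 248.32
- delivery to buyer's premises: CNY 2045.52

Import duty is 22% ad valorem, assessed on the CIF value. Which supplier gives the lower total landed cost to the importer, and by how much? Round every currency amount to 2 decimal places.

Supplier A is cheaper by CNY 53282.64

Supplier A (FOB):
CIF value = FOB price + freight + insurance = 475271.19 + 8635.87 + 171.65 = 484078.71
Import duty = 484078.71 × 22% = 106497.32
Buyer bears (A): 8635.87 + 171.65 + 546.75 + 248.32 + 2045.52 = 11648.11
Landed cost (A) = invoice 475271.19 + 11648.11 + duty 106497.32 = 593416.62
Supplier B (CFR):
CIF value = CFR price + insurance = 527581.36 + 171.65 = 527753.01
Import duty = 527753.01 × 22% = 116105.66
Buyer bears (B): 171.65 + 546.75 + 248.32 + 2045.52 = 3012.24
Landed cost (B) = invoice 527581.36 + 3012.24 + duty 116105.66 = 646699.26
Difference = |593416.62 − 646699.26| = 53282.64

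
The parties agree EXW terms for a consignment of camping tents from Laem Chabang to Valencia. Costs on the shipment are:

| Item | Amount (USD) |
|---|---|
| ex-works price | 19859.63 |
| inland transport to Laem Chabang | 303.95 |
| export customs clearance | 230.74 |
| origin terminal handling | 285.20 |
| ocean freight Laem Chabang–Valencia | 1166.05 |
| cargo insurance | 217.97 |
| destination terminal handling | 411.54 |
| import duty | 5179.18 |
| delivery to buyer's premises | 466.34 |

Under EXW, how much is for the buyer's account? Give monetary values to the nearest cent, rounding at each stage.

Buyer's account: USD 8260.97

EXW: the seller makes goods available at their premises; the buyer bears all onward costs.
Seller's account: goods 19859.63 = 19859.63
Buyer's account: inland to port 303.95 + export clearance 230.74 + origin terminal 285.20 + freight 1166.05 + insurance 217.97 + destination terminal 411.54 + duty 5179.18 + delivery 466.34 = 8260.97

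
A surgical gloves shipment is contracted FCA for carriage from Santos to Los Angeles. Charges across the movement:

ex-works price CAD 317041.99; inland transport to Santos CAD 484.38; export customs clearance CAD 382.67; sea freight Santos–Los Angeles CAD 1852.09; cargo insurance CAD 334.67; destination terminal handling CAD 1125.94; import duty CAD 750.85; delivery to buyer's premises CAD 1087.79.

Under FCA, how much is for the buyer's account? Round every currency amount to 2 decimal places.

FCA: the seller delivers export-cleared goods to the carrier; the buyer bears costs from that point.
Seller's account: goods 317041.99 + inland to port 484.38 + export clearance 382.67 = 317909.04
Buyer's account: freight 1852.09 + insurance 334.67 + destination terminal 1125.94 + duty 750.85 + delivery 1087.79 = 5151.34

Buyer's account: CAD 5151.34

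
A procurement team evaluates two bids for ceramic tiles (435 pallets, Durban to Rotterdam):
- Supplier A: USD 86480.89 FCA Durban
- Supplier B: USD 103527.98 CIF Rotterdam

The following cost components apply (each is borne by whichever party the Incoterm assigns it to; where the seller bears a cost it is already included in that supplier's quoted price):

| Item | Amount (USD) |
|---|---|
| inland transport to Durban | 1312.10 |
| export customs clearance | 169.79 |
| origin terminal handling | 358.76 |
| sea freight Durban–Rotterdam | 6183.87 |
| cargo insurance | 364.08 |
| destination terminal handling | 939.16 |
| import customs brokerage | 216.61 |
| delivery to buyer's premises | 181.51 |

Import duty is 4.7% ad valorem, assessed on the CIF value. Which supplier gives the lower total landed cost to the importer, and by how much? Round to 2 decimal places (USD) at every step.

Supplier A (FCA):
CIF value = FCA price + origin terminal + freight + insurance = 86480.89 + 358.76 + 6183.87 + 364.08 = 93387.60
Import duty = 93387.60 × 4.7% = 4389.22
Buyer bears (A): 358.76 + 6183.87 + 364.08 + 939.16 + 216.61 + 181.51 = 8243.99
Landed cost (A) = invoice 86480.89 + 8243.99 + duty 4389.22 = 99114.10
Supplier B (CIF):
The CIF price already equals the CIF value: 103527.98
Import duty = 103527.98 × 4.7% = 4865.82
Buyer bears (B): 939.16 + 216.61 + 181.51 = 1337.28
Landed cost (B) = invoice 103527.98 + 1337.28 + duty 4865.82 = 109731.08
Difference = |99114.10 − 109731.08| = 10616.98

Supplier A is cheaper by USD 10616.98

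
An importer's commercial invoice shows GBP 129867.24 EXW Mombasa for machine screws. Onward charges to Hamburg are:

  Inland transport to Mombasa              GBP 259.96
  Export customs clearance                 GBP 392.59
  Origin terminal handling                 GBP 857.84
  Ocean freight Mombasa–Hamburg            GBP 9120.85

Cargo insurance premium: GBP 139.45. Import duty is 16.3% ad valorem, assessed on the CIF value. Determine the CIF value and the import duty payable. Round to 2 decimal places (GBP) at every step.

CIF value: GBP 140637.93; import duty: GBP 22923.98

CIF = EXW price + pre-shipment costs + freight + insurance
CIF = 129867.24 + 259.96 + 392.59 + 857.84 + 9120.85 + 139.45 = 140637.93
Import duty = 140637.93 × 16.3% = 22923.98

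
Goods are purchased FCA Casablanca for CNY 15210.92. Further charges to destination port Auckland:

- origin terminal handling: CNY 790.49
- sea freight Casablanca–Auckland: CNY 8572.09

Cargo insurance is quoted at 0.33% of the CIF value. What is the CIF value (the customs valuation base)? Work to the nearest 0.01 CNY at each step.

CIF value: CNY 24654.86

Let C be the CIF value. C = FCA price + pre-shipment costs + freight + 0.33% × C
C − 0.33% × C = 15210.92 + 790.49 + 8572.09
0.9967 × C = 24573.50
C = 24573.50 / 0.9967 = 24654.86
Insurance premium = 0.33% × 24654.86 = 81.36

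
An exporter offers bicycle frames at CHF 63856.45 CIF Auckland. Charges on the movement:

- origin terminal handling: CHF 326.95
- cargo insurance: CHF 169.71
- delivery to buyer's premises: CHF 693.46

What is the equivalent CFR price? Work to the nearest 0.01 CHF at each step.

Not relevant to the conversion: origin terminal — on the seller under both CIF and CFR; already in the CIF price and stays in the CFR price. delivery — on the buyer under both terms; not part of either seller's price.
From CIF to CFR, the seller no longer bears: insurance.
CFR price = 63856.45 − 169.71 = 63686.74

CFR price: CHF 63686.74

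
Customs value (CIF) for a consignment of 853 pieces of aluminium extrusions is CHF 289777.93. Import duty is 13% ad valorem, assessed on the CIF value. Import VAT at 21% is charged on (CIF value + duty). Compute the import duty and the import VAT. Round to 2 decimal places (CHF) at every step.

Import duty: CHF 37671.13; import VAT: CHF 68764.30

Import duty = 289777.93 × 13% = 37671.13
VAT base = CIF + duty = 289777.93 + 37671.13 = 327449.06
Import VAT = 327449.06 × 21% = 68764.30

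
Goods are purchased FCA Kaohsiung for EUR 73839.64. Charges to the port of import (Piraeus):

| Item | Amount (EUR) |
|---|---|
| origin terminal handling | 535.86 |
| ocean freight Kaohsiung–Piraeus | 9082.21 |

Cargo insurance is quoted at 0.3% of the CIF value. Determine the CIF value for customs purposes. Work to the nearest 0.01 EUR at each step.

Let C be the CIF value. C = FCA price + pre-shipment costs + freight + 0.3% × C
C − 0.3% × C = 73839.64 + 535.86 + 9082.21
0.997 × C = 83457.71
C = 83457.71 / 0.997 = 83708.84
Insurance premium = 0.3% × 83708.84 = 251.13

CIF value: EUR 83708.84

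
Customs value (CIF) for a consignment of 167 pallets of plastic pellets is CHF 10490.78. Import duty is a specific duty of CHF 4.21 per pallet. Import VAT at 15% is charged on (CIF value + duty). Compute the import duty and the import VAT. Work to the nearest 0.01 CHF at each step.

Import duty = 167 × 4.21 = 703.07
VAT base = CIF + duty = 10490.78 + 703.07 = 11193.85
Import VAT = 11193.85 × 15% = 1679.08

Import duty: CHF 703.07; import VAT: CHF 1679.08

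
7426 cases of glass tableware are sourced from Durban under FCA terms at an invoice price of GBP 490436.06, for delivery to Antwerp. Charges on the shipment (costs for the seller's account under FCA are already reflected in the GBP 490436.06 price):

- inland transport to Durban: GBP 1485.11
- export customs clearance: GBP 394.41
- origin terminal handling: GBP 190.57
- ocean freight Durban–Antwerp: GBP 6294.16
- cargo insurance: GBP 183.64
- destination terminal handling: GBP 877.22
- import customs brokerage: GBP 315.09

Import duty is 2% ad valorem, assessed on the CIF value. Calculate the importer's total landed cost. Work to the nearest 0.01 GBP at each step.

FCA: the seller delivers export-cleared goods to the carrier; the buyer bears costs from that point.
Already in the invoice (seller's account under FCA): inland to port, export clearance — exclude.
CIF value = FCA price + origin terminal + freight + insurance = 490436.06 + 190.57 + 6294.16 + 183.64 = 497104.43
Import duty = 497104.43 × 2% = 9942.09
Buyer bears: origin terminal 190.57 + freight 6294.16 + insurance 183.64 + destination terminal 877.22 + brokerage 315.09 + duty 9942.09 = 17802.77
Landed cost = invoice 490436.06 + 17802.77 = 508238.83

Total landed cost: GBP 508238.83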